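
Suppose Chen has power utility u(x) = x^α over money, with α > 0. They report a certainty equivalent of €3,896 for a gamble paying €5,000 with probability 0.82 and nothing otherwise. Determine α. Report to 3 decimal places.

α ≈ 0.795

Since u(0) = 0, the lottery's EU is 0.82·5000^α.
Equating: 3896^α = 0.82·5000^α, i.e. 0.7792^α = 0.82.
Taking logs: α·ln(3896/5000) = ln(0.82), so α = -0.198451 / -0.249488 ≈ 0.795.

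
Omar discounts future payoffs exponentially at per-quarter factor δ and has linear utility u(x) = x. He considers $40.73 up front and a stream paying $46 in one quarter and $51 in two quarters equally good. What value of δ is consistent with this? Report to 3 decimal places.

δ ≈ 0.550

Present value of the stream is 46·δ + 51·δ². Indifference gives 46δ + 51δ² = 40.73.
Rearranged: 51δ² + 46δ − 40.73 = 0.
By the quadratic formula (taking the positive root), δ = (−46 + √10424.92) / 102 ≈ 0.550.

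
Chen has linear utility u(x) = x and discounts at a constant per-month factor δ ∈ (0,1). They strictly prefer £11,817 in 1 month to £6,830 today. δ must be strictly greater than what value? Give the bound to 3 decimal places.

δ > 0.578

Under u(x) = x this choice says 6830 < δ·11817.
So δ > 6830/11817 = 0.57798.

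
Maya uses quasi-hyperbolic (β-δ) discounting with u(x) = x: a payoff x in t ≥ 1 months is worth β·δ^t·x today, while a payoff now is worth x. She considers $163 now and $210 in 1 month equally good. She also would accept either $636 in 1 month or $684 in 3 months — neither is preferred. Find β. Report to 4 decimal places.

From the later pair, β·δ^1·636 = β·δ^3·684; dividing through, δ^2 = 636/684 = 0.92982, so δ = 0.96427.
The first indifference: 163 = β·δ·210, so β = 163/(δ·210) = 163/(0.96427·210) ≈ 0.8049.

β ≈ 0.8049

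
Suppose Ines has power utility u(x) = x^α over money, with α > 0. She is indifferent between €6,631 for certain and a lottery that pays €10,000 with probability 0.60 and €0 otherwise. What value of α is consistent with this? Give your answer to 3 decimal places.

α ≈ 1.243

Since u(0) = 0, the lottery's EU is 0.60·10000^α.
Indifference: 6631^α = 0.60·10000^α, so (6631/10000)^α = 0.60.
Take logs: α = ln 0.60 / ln(6631/10000) ≈ 1.24340.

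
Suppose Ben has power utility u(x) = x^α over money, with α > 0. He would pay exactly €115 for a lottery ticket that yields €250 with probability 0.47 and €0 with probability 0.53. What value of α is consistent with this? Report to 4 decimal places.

α ≈ 0.9723

EU(lottery) = 0.47·250^α + 0.53·0 = 0.47·250^α.
Indifference: 115^α = 0.47·250^α, so (115/250)^α = 0.47.
Taking logs: α·ln(115/250) = ln(0.47), so α = -0.7550226 / -0.7765288 ≈ 0.9723.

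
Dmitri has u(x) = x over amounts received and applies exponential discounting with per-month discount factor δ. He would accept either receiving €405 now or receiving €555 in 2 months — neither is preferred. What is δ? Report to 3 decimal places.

Equating discounted utilities: u(405) = δ^2·u(555) ⇒ δ^2 = u(405)/u(555).
With u(x) = x: δ^2 = 405/555 = 0.72973.
Taking the square root: δ = 0.72973^(1/2) ≈ 0.854.

δ ≈ 0.854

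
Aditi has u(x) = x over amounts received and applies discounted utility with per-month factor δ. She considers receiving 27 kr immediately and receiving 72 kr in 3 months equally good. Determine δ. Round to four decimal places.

δ ≈ 0.7211

Equating discounted utilities: u(27) = δ^3·u(72) ⇒ δ^3 = u(27)/u(72).
With u(x) = x: δ^3 = 27/72 = 0.37500.
So δ = 0.37500^(1/3) ≈ 0.7211.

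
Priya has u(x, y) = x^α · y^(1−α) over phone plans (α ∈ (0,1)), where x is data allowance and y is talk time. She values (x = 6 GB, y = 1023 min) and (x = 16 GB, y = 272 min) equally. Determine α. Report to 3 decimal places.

The Cobb–Douglas utilities coincide, so 6^α·1023^(1−α) = 16^α·272^(1−α).
Taking logs: α·ln 6 + (1−α)·ln 1023 = α·ln 16 + (1−α)·ln 272, i.e. α·-0.980829 = (1−α)·-1.324693.
So α/(1−α) = (-1.324693)/(-0.980829) = 1.350585, and α = 1.350585/2.350585 ≈ 0.575.

α ≈ 0.575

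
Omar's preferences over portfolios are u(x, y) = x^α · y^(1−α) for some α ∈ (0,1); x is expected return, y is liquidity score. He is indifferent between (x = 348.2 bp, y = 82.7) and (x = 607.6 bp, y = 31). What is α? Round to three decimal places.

Indifference: 348.2^α · 82.7^(1−α) = 607.6^α · 31^(1−α).
(348.2/607.6)^α = (31/82.7)^(1−α); take logs: α·ln(348.2/607.6) = (1−α)·ln(31/82.7), i.e. α·-0.556740 = (1−α)·-0.981232.
Thus α·(-1.537972) = -0.981232, so α = -0.981232/-1.537972 ≈ 0.638.

α ≈ 0.638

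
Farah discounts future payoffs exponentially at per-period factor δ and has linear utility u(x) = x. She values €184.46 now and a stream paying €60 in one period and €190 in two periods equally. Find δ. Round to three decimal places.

Present value of the stream is 60·δ + 190·δ². Indifference gives 60δ + 190δ² = 184.46.
Rearranged: 190δ² + 60δ − 184.46 = 0.
By the quadratic formula (taking the positive root), δ = (−60 + √143789.60) / 380 ≈ 0.840.

δ ≈ 0.840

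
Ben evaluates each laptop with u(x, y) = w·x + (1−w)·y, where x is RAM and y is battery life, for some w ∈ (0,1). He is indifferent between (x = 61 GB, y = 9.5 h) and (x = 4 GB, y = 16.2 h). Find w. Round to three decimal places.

w = 0.105

Equating utilities: w·61 + (1−w)·9.5 = w·4 + (1−w)·16.2.
Collecting terms: w·57 = (1−w)·6.7.
The marginal rate of substitution is 6.7/57, so w = 6.7/(57+6.7) = 0.105.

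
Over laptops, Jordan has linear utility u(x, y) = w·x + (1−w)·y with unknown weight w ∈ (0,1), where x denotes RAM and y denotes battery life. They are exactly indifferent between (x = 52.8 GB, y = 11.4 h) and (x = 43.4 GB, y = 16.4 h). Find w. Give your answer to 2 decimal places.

Equating utilities: w·52.8 + (1−w)·11.4 = w·43.4 + (1−w)·16.4.
w·(52.8−43.4) = (1−w)·(16.4−11.4), i.e. w·9.4 = (1−w)·5.
So w/(1−w) = 5/9.4 = 0.5319, giving w = 5/(9.4+5) = 0.35.

w = 0.35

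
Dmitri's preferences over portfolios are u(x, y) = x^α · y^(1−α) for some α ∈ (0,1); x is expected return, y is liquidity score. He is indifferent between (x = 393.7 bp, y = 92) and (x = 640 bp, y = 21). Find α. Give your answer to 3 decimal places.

α ≈ 0.752

Set the two utilities equal: 393.7^α·92^(1−α) = 640^α·21^(1−α).
Taking logs: α·ln 393.7 + (1−α)·ln 92 = α·ln 640 + (1−α)·ln 21, i.e. α·-0.485879 = (1−α)·-1.477266.
With A = -0.485879 and B = -1.477266: α·A = (1−α)·B, so α = B/(A+B) = -1.477266/-1.963145 ≈ 0.752.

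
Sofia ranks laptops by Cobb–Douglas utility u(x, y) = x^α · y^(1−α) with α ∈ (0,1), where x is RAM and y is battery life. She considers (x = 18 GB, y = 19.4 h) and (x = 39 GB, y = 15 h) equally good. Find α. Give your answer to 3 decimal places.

Set the two utilities equal: 18^α·19.4^(1−α) = 39^α·15^(1−α).
Taking logs: α·ln 18 + (1−α)·ln 19.4 = α·ln 39 + (1−α)·ln 15, i.e. α·-0.773190 = (1−α)·-0.257223.
Thus α·(-1.030413) = -0.257223, so α = -0.257223/-1.030413 ≈ 0.250.

α ≈ 0.250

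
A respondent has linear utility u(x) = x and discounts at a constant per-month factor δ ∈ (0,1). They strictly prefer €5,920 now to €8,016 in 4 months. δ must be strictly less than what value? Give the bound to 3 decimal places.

Comparing present values: 5920 > δ^4·8016.
Hence δ^4 < 5920/8016 = 0.73852, and x ↦ x^(1/4) is increasing on (0,∞).
δ < 0.73852^(1/4) = 0.927.

δ < 0.927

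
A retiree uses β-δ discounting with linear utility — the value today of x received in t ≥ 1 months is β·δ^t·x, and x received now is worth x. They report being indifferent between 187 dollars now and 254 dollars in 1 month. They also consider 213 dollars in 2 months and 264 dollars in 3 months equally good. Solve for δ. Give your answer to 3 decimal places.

The second indifference involves only future payoffs, so β cancels: β·δ^2·213 = β·δ^3·264, giving δ = 213/264 = 0.80682.

δ ≈ 0.807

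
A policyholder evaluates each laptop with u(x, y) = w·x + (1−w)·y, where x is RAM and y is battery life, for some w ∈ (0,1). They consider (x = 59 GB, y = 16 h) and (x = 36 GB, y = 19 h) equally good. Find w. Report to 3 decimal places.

Equating utilities: w·59 + (1−w)·16 = w·36 + (1−w)·19.
Rearranging, 23·w − 3·(1−w) = 0.
So w/(1−w) = 3/23 = 0.1304, giving w = 3/(23+3) = 0.115.

w = 0.115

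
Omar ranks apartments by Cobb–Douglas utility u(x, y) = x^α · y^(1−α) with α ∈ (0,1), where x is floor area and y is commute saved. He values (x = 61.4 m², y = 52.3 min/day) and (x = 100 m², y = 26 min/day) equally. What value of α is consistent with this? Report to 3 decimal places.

Set the two utilities equal: 61.4^α·52.3^(1−α) = 100^α·26^(1−α).
Rearrange to (61.4/100)^α = (26/52.3)^(1−α) and take logs: α·-0.487760 = (1−α)·-0.698900.
So α/(1−α) = (-0.698900)/(-0.487760) = 1.432877, and α = 1.432877/2.432877 ≈ 0.589.

α ≈ 0.589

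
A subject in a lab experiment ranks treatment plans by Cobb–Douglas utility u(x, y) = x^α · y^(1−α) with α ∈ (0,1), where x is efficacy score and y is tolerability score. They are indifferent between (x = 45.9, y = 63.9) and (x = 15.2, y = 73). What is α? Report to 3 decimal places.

The Cobb–Douglas utilities coincide, so 45.9^α·63.9^(1−α) = 15.2^α·73^(1−α).
Rearrange to (45.9/15.2)^α = (73/63.9)^(1−α) and take logs: α·1.105170 = (1−α)·0.133140.
Thus α·(1.238310) = 0.133140, so α = 0.133140/1.238310 ≈ 0.108.

α ≈ 0.108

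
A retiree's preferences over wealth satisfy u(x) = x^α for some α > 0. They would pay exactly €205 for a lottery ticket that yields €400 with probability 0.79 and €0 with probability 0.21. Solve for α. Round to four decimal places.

Since u(0) = 0, the lottery's EU is 0.79·400^α.
Equating: 205^α = 0.79·400^α, i.e. 0.5125^α = 0.79.
Taking logs: α·ln(205/400) = ln(0.79), so α = -0.2357223 / -0.6684546 ≈ 0.3526.

α ≈ 0.3526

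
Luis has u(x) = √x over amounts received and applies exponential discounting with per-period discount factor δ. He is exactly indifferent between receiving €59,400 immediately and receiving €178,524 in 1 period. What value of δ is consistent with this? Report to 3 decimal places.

δ ≈ 0.577

Equating discounted utilities: u(59400) = δ·u(178524) ⇒ δ = u(59400)/u(178524).
Since u(x) = √x, δ = √(59400/178524) = 0.57683.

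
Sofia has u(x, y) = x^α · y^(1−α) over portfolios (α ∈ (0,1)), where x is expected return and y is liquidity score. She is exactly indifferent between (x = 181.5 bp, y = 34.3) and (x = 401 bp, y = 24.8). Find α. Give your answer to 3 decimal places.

The Cobb–Douglas utilities coincide, so 181.5^α·34.3^(1−α) = 401^α·24.8^(1−α).
Rearrange to (181.5/401)^α = (24.8/34.3)^(1−α) and take logs: α·-0.792706 = (1−α)·-0.324302.
With A = -0.792706 and B = -0.324302: α·A = (1−α)·B, so α = B/(A+B) = -0.324302/-1.117008 ≈ 0.290.

α ≈ 0.290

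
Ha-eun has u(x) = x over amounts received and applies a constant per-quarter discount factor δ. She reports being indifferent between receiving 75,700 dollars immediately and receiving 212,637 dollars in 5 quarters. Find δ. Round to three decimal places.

δ ≈ 0.813

Equating discounted utilities: u(75700) = δ^5·u(212637) ⇒ δ^5 = u(75700)/u(212637).
With u(x) = x: δ^5 = 75700/212637 = 0.35601.
So δ = 0.35601^(1/5) ≈ 0.813.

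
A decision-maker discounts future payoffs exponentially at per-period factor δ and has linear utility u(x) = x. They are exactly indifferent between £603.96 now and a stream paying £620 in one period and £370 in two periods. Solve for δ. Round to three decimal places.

Equating present values: 603.96 = 620δ + 370δ².
Rearranged: 370δ² + 620δ − 603.96 = 0.
δ = (−620 + √(620² + 4·370·603.96)) / (2·370) = (−620 + √1278260.80) / 740 ≈ 0.690.

δ ≈ 0.690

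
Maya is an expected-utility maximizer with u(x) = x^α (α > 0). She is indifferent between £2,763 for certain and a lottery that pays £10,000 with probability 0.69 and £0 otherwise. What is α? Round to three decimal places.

α ≈ 0.288

EU(lottery) = 0.69·10000^α + 0.31·0 = 0.69·10000^α.
Equating: 2763^α = 0.69·10000^α, i.e. 0.2763^α = 0.69.
Taking logs: α·ln(2763/10000) = ln(0.69), so α = -0.371064 / -1.286268 ≈ 0.288.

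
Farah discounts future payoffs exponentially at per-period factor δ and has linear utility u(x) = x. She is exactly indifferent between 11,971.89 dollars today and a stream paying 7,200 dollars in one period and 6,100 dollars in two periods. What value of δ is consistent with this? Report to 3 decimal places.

Present value of the stream is 7200·δ + 6100·δ². Indifference gives 7200δ + 6100δ² = 11971.89.
That is, 6100δ² + 7200δ − 11971.89 = 0, a quadratic in δ.
By the quadratic formula (taking the positive root), δ = (−7200 + √343954116.00) / 12200 ≈ 0.930.

δ ≈ 0.930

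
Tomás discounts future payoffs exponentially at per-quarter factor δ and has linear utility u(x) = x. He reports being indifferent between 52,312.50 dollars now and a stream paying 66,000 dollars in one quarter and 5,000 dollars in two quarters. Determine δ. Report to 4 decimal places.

δ ≈ 0.7500

The stream is worth 66000δ + 5000δ² today, so 66000δ + 5000δ² = 52312.50.
Rearranged: 5000δ² + 66000δ − 52312.50 = 0.
By the quadratic formula (taking the positive root), δ = (−66000 + √5402250000.00) / 10000 ≈ 0.7500.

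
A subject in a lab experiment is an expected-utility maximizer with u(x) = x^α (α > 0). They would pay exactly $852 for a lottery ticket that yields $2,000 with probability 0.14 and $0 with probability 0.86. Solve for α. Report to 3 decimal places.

Since u(0) = 0, the lottery's EU is 0.14·2000^α.
Equating: 852^α = 0.14·2000^α, i.e. 0.4260^α = 0.14.
Taking logs: α·ln(852/2000) = ln(0.14), so α = -1.966113 / -0.853316 ≈ 2.304.

α ≈ 2.304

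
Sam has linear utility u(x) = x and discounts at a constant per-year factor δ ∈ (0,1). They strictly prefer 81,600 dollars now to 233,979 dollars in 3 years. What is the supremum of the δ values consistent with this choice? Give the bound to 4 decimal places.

δ < 0.7039

The preference means 81600 > δ^3·233979.
So δ^3 < 81600/233979 = 0.34875; taking the cube root of both positive sides preserves the inequality.
δ < 0.34875^(1/3) = 0.7039.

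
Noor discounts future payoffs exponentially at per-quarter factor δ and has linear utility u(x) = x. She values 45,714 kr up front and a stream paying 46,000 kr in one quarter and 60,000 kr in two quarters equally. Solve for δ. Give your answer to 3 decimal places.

Present value of the stream is 46000·δ + 60000·δ². Indifference gives 46000δ + 60000δ² = 45714.
So 60000δ² + 46000δ − 45714 = 0.
δ = (−46000 + √(46000² + 4·60000·45714)) / (2·60000) = (−46000 + √13087360000.00) / 120000 ≈ 0.570.

δ ≈ 0.570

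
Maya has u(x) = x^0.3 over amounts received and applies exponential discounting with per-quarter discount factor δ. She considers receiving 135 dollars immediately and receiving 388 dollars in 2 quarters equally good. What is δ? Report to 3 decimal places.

δ ≈ 0.854

The payoff in 2 quarters is discounted by δ^2, so u(135) = δ^2·u(388) and δ^2 = u(135)/u(388).
Since u(x) = x^0.3, δ^2 = (135/388)^0.3 = 0.34794^0.3 = 0.72854.
Hence δ = (0.72854)^(1/2) = 0.85354.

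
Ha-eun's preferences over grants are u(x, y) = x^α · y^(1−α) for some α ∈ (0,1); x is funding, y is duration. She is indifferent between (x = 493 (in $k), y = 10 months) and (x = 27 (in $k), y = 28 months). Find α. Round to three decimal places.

Indifference: 493^α · 10^(1−α) = 27^α · 28^(1−α).
(493/27)^α = (28/10)^(1−α); take logs: α·ln(493/27) = (1−α)·ln(28/10), i.e. α·2.904672 = (1−α)·1.029619.
With A = 2.904672 and B = 1.029619: α·A = (1−α)·B, so α = B/(A+B) = 1.029619/3.934291 ≈ 0.262.

α ≈ 0.262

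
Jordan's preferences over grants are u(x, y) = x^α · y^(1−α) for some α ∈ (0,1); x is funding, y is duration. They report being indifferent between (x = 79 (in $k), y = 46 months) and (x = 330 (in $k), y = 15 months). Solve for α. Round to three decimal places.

α ≈ 0.439

Indifference: 79^α · 46^(1−α) = 330^α · 15^(1−α).
Taking logs: α·ln 79 + (1−α)·ln 46 = α·ln 330 + (1−α)·ln 15, i.e. α·-1.429645 = (1−α)·-1.120591.
So α/(1−α) = (-1.120591)/(-1.429645) = 0.783825, and α = 0.783825/1.783825 ≈ 0.439.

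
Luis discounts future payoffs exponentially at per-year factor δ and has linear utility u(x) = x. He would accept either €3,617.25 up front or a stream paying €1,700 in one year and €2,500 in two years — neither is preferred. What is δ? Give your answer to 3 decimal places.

δ ≈ 0.910

Present value of the stream is 1700·δ + 2500·δ². Indifference gives 1700δ + 2500δ² = 3617.25.
That is, 2500δ² + 1700δ − 3617.25 = 0, a quadratic in δ.
By the quadratic formula (taking the positive root), δ = (−1700 + √39062500.00) / 5000 ≈ 0.910.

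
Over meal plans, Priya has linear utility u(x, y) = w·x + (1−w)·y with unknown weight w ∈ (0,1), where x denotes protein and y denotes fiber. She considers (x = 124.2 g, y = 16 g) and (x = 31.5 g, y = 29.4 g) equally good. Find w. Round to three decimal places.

u(124.2,16) = u(31.5,29.4) means w·124.2 + (1−w)·16 = w·31.5 + (1−w)·29.4.
Rearranging, 92.7·w − 13.4·(1−w) = 0.
Hence w = 13.4/(92.7+13.4) = 13.4/106.1 = 0.126.

w = 0.126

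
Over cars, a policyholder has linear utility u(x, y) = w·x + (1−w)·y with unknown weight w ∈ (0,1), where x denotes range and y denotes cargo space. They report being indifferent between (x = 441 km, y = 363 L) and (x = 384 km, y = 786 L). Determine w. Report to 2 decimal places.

w = 0.88

u(441,363) = u(384,786) means w·441 + (1−w)·363 = w·384 + (1−w)·786.
w·(441−384) = (1−w)·(786−363), i.e. w·57 = (1−w)·423.
So w/(1−w) = 423/57 = 7.4211, giving w = 423/(57+423) = 0.88.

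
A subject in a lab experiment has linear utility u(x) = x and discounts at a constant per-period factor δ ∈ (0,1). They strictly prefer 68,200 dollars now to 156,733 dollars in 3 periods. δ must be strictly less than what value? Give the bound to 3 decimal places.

Under u(x) = x this choice says 68200 > δ^3·156733.
So δ^3 < 68200/156733 = 0.43513; taking the cube root of both positive sides preserves the inequality.
δ < 0.43513^(1/3) = 0.758.

δ < 0.758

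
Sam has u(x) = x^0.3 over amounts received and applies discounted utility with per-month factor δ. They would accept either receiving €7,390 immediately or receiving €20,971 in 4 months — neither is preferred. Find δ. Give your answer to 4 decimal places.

δ ≈ 0.9248

Indifference means u(7390) = δ^4 · u(20971), so δ^4 = u(7390)/u(20971).
Since u(x) = x^0.3, δ^4 = (7390/20971)^0.3 = 0.35239^0.3 = 0.73132.
Taking the 4th root: δ = 0.73132^(1/4) ≈ 0.9248.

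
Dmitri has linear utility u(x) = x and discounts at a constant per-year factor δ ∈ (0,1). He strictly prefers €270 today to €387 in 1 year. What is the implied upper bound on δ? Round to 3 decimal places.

δ < 0.698

Comparing present values: 270 > δ·387.
Dividing through by 387 gives δ < 0.69767.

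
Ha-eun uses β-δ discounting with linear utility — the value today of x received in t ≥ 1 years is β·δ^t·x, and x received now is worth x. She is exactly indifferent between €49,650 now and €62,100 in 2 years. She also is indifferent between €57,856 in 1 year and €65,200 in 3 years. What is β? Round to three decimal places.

β ≈ 0.901

From the later pair, β·δ^1·57856 = β·δ^3·65200; dividing through, δ^2 = 57856/65200 = 0.88736, so δ = 0.94200.
Substituting δ into 49650 = β·δ^2·62100: β = 49650/(55105.178) ≈ 0.901.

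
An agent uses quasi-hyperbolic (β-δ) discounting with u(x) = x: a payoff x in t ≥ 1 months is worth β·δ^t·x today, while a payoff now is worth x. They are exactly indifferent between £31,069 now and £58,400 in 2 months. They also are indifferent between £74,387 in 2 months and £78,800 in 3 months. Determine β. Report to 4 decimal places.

β ≈ 0.5970

From the later pair, β·δ^2·74387 = β·δ^3·78800; dividing through, δ = 74387/78800 = 0.94400.
Now use the now-vs-future pair: 31069 = β·δ^2·58400 gives β = 31069/(0.89113·58400) ≈ 0.5970.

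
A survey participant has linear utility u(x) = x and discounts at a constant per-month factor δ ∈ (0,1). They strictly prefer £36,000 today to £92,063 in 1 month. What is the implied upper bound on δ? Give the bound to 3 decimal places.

δ < 0.391

The preference means 36000 > δ·92063.
Dividing through by 92063 gives δ < 0.39104.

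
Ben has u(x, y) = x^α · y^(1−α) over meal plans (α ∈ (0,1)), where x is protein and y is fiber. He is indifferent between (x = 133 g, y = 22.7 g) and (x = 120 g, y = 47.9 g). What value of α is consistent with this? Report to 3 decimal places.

The Cobb–Douglas utilities coincide, so 133^α·22.7^(1−α) = 120^α·47.9^(1−α).
Rearrange to (133/120)^α = (47.9/22.7)^(1−α) and take logs: α·0.102857 = (1−α)·0.746751.
So α/(1−α) = (0.746751)/(0.102857) = 7.260089, and α = 7.260089/8.260089 ≈ 0.879.

α ≈ 0.879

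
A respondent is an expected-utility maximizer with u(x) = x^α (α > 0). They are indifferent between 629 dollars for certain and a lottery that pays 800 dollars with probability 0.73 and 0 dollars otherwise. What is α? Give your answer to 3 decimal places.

EU(lottery) = 0.73·800^α + 0.27·0 = 0.73·800^α.
Indifference: 629^α = 0.73·800^α, so (629/800)^α = 0.73.
Take logs: α = ln 0.73 / ln(629/800) ≈ 1.30867.

α ≈ 1.309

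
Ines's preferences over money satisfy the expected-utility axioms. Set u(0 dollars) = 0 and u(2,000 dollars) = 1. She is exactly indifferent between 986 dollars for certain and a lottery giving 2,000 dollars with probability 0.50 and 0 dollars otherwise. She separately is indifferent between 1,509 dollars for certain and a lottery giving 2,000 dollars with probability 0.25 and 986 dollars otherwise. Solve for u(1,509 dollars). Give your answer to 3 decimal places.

0.625

First, u(986 dollars) = 0.50·u(2,000 dollars) + 0.50·u(0 dollars) = 0.50.
The second indifference gives u(1,509 dollars) = 0.25·u(2,000 dollars) + 0.75·u(986 dollars) = 0.25·1.00 + 0.75·0.50 = 0.6250.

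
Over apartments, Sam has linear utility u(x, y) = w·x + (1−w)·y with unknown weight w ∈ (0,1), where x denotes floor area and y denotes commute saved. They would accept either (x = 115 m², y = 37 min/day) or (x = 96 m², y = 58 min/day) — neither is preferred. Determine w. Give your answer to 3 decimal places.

u(115,37) = u(96,58) means w·115 + (1−w)·37 = w·96 + (1−w)·58.
Collecting terms: w·19 = (1−w)·21.
The marginal rate of substitution is 21/19, so w = 21/(19+21) = 0.525.

w = 0.525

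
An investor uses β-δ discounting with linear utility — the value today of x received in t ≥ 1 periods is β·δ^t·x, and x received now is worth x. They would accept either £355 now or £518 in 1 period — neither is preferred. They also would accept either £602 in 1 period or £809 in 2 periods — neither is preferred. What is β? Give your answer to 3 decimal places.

β ≈ 0.921

Both payoffs in the second observation are in the future, so β drops out: δ^1·602 = δ^2·809 ⇒ δ = 602/809 = 0.74413.
Now use the now-vs-future pair: 355 = β·δ·518 gives β = 355/(0.74413·518) ≈ 0.921.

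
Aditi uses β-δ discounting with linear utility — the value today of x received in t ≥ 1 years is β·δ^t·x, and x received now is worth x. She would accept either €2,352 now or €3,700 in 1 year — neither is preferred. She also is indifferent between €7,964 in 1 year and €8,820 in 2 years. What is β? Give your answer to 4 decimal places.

Both payoffs in the second observation are in the future, so β drops out: δ^1·7964 = δ^2·8820 ⇒ δ = 7964/8820 = 0.90295.
Substituting δ into 2352 = β·δ·3700: β = 2352/(3340.907) ≈ 0.7040.

β ≈ 0.7040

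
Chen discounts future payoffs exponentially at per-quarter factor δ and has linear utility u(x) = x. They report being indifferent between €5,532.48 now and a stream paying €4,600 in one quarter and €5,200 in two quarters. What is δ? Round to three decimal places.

δ ≈ 0.680

Present value of the stream is 4600·δ + 5200·δ². Indifference gives 4600δ + 5200δ² = 5532.48.
So 5200δ² + 4600δ − 5532.48 = 0.
δ = (−4600 + √(4600² + 4·5200·5532.48)) / (2·5200) = (−4600 + √136235584.00) / 10400 ≈ 0.680.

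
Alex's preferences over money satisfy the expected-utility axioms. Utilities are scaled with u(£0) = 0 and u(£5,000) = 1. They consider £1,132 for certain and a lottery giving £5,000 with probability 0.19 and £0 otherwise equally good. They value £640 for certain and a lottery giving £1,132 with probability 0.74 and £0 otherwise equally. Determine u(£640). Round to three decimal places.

From the first indifference, u(£1,132) = 0.19·u(£5,000) + 0.81·u(£0) = 0.19·1 + 0.81·0 = 0.19.
Then u(£640) = 0.74·u(£1,132) + 0.26·u(£0) = 0.74·0.19 + 0.26·0.00 = 0.1406.

0.141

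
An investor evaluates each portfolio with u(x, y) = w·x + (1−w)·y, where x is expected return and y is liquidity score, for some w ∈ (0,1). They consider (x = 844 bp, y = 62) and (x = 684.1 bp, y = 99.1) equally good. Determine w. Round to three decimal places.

Equating utilities: w·844 + (1−w)·62 = w·684.1 + (1−w)·99.1.
Rearranging, 159.9·w − 37.1·(1−w) = 0.
The marginal rate of substitution is 37.1/159.9, so w = 37.1/(159.9+37.1) = 0.188.

w = 0.188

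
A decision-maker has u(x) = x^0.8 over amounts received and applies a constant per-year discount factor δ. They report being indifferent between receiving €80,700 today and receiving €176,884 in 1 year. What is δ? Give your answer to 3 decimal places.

Indifference means u(80700) = δ · u(176884), so δ = u(80700)/u(176884).
Since u(x) = x^0.8, δ = (80700/176884)^0.8 = 0.45623^0.8 = 0.53376.

δ ≈ 0.534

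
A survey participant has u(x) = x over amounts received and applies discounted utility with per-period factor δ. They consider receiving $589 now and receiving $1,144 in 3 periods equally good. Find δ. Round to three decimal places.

Indifference means u(589) = δ^3 · u(1144), so δ^3 = u(589)/u(1144).
With u(x) = x: δ^3 = 589/1144 = 0.51486.
Taking the cube root: δ = 0.51486^(1/3) ≈ 0.801.

δ ≈ 0.801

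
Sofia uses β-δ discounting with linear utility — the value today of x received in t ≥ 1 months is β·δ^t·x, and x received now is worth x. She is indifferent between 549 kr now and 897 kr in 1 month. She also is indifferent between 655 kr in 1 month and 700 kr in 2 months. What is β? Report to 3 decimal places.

β ≈ 0.654

The second indifference involves only future payoffs, so β cancels: β·δ^1·655 = β·δ^2·700, giving δ = 655/700 = 0.93571.
The first indifference: 549 = β·δ·897, so β = 549/(δ·897) = 549/(0.93571·897) ≈ 0.654.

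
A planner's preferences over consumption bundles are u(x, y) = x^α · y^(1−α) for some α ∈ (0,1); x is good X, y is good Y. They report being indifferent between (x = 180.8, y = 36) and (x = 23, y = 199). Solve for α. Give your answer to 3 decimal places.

The Cobb–Douglas utilities coincide, so 180.8^α·36^(1−α) = 23^α·199^(1−α).
(180.8/23)^α = (199/36)^(1−α); take logs: α·ln(180.8/23) = (1−α)·ln(199/36), i.e. α·2.061897 = (1−α)·1.709786.
Thus α·(3.771683) = 1.709786, so α = 1.709786/3.771683 ≈ 0.453.

α ≈ 0.453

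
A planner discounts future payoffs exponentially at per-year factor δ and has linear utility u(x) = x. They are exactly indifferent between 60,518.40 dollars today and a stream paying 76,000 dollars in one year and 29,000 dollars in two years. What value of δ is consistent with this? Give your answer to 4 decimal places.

δ ≈ 0.6400

The stream is worth 76000δ + 29000δ² today, so 76000δ + 29000δ² = 60518.40.
So 29000δ² + 76000δ − 60518.40 = 0.
By the quadratic formula (taking the positive root), δ = (−76000 + √12796134400.00) / 58000 ≈ 0.6400.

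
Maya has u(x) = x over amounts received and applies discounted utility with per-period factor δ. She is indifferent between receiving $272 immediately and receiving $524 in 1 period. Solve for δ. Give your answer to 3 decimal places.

Indifference means u(272) = δ · u(524), so δ = u(272)/u(524).
With u(x) = x: δ = 272/524 = 0.51908.

δ ≈ 0.519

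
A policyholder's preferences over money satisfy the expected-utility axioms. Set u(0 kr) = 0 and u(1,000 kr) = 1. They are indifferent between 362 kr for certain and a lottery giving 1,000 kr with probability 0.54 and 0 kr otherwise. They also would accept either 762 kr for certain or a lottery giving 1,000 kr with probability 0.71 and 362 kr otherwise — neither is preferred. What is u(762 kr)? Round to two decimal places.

From the first indifference, u(362 kr) = 0.54·u(1,000 kr) + 0.46·u(0 kr) = 0.54·1 + 0.46·0 = 0.54.
The second indifference gives u(762 kr) = 0.71·u(1,000 kr) + 0.29·u(362 kr) = 0.71·1.00 + 0.29·0.54 = 0.8666.

0.87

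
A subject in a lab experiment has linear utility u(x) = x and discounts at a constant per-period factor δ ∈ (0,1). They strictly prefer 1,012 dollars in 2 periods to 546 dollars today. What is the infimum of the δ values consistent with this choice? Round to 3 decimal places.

δ > 0.735

The preference means 546 < δ^2·1012.
Hence δ^2 > 546/1012 = 0.53953, and x ↦ x^(1/2) is increasing on (0,∞).
δ > (546/1012)^(1/2) ≈ 0.735.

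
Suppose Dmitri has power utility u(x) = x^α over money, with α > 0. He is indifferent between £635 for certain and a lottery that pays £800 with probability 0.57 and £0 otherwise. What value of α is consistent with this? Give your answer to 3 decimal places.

EU(lottery) = 0.57·800^α + 0.43·0 = 0.57·800^α.
Equating: 635^α = 0.57·800^α, i.e. 0.7937^α = 0.57.
α = ln(0.57) / ln(635/800) = -0.562119/-0.230987 ≈ 2.434.

α ≈ 2.434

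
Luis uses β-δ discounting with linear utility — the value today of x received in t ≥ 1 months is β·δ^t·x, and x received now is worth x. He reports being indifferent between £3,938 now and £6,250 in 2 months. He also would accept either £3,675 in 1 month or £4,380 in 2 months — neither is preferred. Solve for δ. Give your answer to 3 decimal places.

Both payoffs in the second observation are in the future, so β drops out: δ^1·3675 = δ^2·4380 ⇒ δ = 3675/4380 = 0.83904.

δ ≈ 0.839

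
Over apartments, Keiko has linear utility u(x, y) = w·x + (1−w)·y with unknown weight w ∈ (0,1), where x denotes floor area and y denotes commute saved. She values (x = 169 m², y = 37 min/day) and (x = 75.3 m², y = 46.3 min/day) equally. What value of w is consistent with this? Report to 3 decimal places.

w = 0.090

Equating utilities: w·169 + (1−w)·37 = w·75.3 + (1−w)·46.3.
Rearranging, 93.7·w − 9.3·(1−w) = 0.
Hence w = 9.3/(93.7+9.3) = 9.3/103 = 0.090.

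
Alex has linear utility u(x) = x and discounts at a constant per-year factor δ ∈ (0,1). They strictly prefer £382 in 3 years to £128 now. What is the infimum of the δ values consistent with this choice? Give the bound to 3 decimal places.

The preference means 128 < δ^3·382.
Dividing by 382: δ^3 > 0.33508. Both sides are positive, so the cube root keeps the direction.
δ > (128/382)^(1/3) ≈ 0.695.

δ > 0.695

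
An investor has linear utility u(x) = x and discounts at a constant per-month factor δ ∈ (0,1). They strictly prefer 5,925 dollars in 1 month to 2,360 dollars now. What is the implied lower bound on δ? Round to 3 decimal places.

δ > 0.398

Comparing present values: 2360 < δ·5925.
So δ > 2360/5925 = 0.39831.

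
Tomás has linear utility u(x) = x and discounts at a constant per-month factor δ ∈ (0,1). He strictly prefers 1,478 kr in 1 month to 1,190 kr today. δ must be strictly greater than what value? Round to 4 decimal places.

δ > 0.8051

The preference means 1190 < δ·1478.
Dividing through by 1478 gives δ > 0.80514.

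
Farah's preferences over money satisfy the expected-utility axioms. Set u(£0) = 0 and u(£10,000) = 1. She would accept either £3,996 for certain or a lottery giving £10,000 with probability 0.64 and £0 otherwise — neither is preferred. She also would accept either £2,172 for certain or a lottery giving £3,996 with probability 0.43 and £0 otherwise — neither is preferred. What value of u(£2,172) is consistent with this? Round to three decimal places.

0.275

From the first indifference, u(£3,996) = 0.64·u(£10,000) + 0.36·u(£0) = 0.64·1 + 0.36·0 = 0.64.
Chaining: u(£2,172) = 0.43·0.64 + 0.57·0.00 = 0.2752.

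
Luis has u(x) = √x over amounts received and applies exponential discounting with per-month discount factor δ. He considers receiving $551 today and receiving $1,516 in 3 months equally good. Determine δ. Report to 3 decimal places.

δ ≈ 0.845

Indifference means u(551) = δ^3 · u(1516), so δ^3 = u(551)/u(1516).
Since u(x) = √x, δ^3 = √(551/1516) = 0.60287.
So δ = 0.60287^(1/3) ≈ 0.845.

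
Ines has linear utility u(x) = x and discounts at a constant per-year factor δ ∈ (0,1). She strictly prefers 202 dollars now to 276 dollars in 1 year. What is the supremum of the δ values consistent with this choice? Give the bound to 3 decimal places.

δ < 0.732

Under u(x) = x this choice says 202 > δ·276.
Dividing through by 276 gives δ < 0.73188.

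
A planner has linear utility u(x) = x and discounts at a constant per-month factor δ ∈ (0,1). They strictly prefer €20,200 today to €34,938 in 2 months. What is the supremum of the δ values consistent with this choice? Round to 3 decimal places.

δ < 0.760

Comparing present values: 20200 > δ^2·34938.
Hence δ^2 < 20200/34938 = 0.57817, and x ↦ x^(1/2) is increasing on (0,∞).
δ < (20200/34938)^(1/2) ≈ 0.760.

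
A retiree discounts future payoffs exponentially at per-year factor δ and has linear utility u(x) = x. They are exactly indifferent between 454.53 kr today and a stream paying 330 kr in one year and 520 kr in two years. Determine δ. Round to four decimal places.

δ ≈ 0.6700

Equating present values: 454.53 = 330δ + 520δ².
That is, 520δ² + 330δ − 454.53 = 0, a quadratic in δ.
δ = (−330 + √(330² + 4·520·454.53)) / (2·520) = (−330 + √1054322.40) / 1040 ≈ 0.6700.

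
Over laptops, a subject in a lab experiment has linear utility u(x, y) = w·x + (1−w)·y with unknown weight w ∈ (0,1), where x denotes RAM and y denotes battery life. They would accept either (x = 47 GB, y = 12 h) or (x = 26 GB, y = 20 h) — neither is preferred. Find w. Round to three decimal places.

w = 0.276

Equating utilities: w·47 + (1−w)·12 = w·26 + (1−w)·20.
w·(47−26) = (1−w)·(20−12), i.e. w·21 = (1−w)·8.
Hence w = 8/(21+8) = 8/29 = 0.276.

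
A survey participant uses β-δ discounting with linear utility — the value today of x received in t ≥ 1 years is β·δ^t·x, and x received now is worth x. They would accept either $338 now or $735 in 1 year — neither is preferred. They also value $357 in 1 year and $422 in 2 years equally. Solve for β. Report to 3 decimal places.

Both payoffs in the second observation are in the future, so β drops out: δ^1·357 = δ^2·422 ⇒ δ = 357/422 = 0.84597.
The first indifference: 338 = β·δ·735, so β = 338/(δ·735) = 338/(0.84597·735) ≈ 0.544.

β ≈ 0.544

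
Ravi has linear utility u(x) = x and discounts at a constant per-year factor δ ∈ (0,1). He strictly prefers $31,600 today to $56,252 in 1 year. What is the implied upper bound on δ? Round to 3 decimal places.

δ < 0.562

Under u(x) = x this choice says 31600 > δ·56252.
Dividing through by 56252 gives δ < 0.56176.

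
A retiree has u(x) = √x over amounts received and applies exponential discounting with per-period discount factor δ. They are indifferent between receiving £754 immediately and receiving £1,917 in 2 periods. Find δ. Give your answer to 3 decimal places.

Indifference means u(754) = δ^2 · u(1917), so δ^2 = u(754)/u(1917).
With u(x) = √x: δ^2 = √754/√1917 = √(754/1917) = 0.62715.
Taking the square root: δ = 0.62715^(1/2) ≈ 0.792.

δ ≈ 0.792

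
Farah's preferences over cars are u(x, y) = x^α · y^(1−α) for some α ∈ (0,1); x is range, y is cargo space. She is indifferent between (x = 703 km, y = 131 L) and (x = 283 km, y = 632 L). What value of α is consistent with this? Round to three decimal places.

The Cobb–Douglas utilities coincide, so 703^α·131^(1−α) = 283^α·632^(1−α).
(703/283)^α = (632/131)^(1−α); take logs: α·ln(703/283) = (1−α)·ln(632/131), i.e. α·0.909910 = (1−α)·1.573692.
With A = 0.909910 and B = 1.573692: α·A = (1−α)·B, so α = B/(A+B) = 1.573692/2.483602 ≈ 0.634.

α ≈ 0.634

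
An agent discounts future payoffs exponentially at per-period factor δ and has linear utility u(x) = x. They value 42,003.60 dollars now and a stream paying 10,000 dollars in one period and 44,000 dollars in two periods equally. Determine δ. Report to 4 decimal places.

δ ≈ 0.8700

Present value of the stream is 10000·δ + 44000·δ². Indifference gives 10000δ + 44000δ² = 42003.60.
So 44000δ² + 10000δ − 42003.60 = 0.
δ = (−10000 + √(10000² + 4·44000·42003.60)) / (2·44000) = (−10000 + √7492633600.00) / 88000 ≈ 0.8700.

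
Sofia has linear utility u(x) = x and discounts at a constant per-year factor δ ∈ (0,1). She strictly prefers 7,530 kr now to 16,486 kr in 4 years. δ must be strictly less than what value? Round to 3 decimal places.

Under u(x) = x this choice says 7530 > δ^4·16486.
Dividing by 16486: δ^4 < 0.45675. Both sides are positive, so the 4th root keeps the direction.
δ < (7530/16486)^(1/4) ≈ 0.822.

δ < 0.822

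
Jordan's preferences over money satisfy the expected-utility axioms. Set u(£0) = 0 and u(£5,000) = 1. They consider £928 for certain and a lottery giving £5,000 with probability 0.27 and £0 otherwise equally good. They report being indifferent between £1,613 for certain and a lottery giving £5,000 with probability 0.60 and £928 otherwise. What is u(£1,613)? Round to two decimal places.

From the first indifference, u(£928) = 0.27·u(£5,000) + 0.73·u(£0) = 0.27·1 + 0.73·0 = 0.27.
Then u(£1,613) = 0.60·u(£5,000) + 0.40·u(£928) = 0.60·1.00 + 0.40·0.27 = 0.7080.

0.71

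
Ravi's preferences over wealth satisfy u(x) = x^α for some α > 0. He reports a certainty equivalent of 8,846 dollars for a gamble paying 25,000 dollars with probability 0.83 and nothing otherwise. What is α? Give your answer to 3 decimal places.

EU(lottery) = 0.83·25000^α + 0.17·0 = 0.83·25000^α.
Setting u(8846) equal to that: 8846^α = 0.83·25000^α ⇒ (8846/25000)^α = 0.83.
Taking logs: α·ln(8846/25000) = ln(0.83), so α = -0.186330 / -1.038910 ≈ 0.179.

α ≈ 0.179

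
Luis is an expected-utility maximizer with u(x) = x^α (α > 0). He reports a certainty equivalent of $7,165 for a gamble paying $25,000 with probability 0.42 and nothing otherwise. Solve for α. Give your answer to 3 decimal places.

α ≈ 0.694

Since u(0) = 0, the lottery's EU is 0.42·25000^α.
Equating: 7165^α = 0.42·25000^α, i.e. 0.2866^α = 0.42.
α = ln(0.42) / ln(7165/25000) = -0.867501/-1.249668 ≈ 0.694.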